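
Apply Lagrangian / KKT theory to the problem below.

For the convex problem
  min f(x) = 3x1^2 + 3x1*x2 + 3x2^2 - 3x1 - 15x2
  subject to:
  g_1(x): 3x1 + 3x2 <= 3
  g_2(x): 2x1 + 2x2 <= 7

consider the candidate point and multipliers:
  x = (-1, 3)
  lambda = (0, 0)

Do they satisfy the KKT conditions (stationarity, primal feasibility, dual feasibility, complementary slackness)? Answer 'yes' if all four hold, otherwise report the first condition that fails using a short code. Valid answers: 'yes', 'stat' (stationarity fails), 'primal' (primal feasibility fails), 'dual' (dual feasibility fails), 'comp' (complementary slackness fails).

Gradient of f: grad f(x) = Q x + c = (0, 0)
Constraint values g_i(x) = a_i^T x - b_i:
  g_1((-1, 3)) = 3
  g_2((-1, 3)) = -3
Stationarity residual: grad f(x) + sum_i lambda_i a_i = (0, 0)
  -> stationarity OK
Primal feasibility (all g_i <= 0): FAILS
Dual feasibility (all lambda_i >= 0): OK
Complementary slackness (lambda_i * g_i(x) = 0 for all i): OK

Verdict: the first failing condition is primal_feasibility -> primal.

primal


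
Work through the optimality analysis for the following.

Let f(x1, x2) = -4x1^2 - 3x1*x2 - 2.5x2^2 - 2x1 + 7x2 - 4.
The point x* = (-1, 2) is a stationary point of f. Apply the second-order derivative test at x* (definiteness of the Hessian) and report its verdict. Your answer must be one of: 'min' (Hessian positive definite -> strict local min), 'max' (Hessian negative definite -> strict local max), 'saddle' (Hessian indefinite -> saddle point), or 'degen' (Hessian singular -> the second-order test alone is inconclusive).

Compute the Hessian H = grad^2 f:
  H = [[-8, -3], [-3, -5]]
Verify stationarity: grad f(x*) = H x* + g = (0, 0).
Eigenvalues of H: -9.8541, -3.1459.
Both eigenvalues < 0, so H is negative definite -> x* is a strict local max.

max


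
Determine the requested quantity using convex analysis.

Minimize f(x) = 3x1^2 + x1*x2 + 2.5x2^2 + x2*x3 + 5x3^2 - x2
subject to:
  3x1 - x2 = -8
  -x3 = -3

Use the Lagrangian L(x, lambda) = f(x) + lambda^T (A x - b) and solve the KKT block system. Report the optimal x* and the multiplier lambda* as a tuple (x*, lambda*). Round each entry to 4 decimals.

Form the Lagrangian:
  L(x, lambda) = (1/2) x^T Q x + c^T x + lambda^T (A x - b)
Stationarity (grad_x L = 0): Q x + c + A^T lambda = 0.
Primal feasibility: A x = b.

This gives the KKT block system:
  [ Q   A^T ] [ x     ]   [-c ]
  [ A    0  ] [ lambda ] = [ b ]

Solving the linear system:
  x*      = (-2.3509, 0.9474, 3)
  lambda* = (4.386, 30.9474)
  f(x*)   = 63.4912

x* = (-2.3509, 0.9474, 3), lambda* = (4.386, 30.9474)


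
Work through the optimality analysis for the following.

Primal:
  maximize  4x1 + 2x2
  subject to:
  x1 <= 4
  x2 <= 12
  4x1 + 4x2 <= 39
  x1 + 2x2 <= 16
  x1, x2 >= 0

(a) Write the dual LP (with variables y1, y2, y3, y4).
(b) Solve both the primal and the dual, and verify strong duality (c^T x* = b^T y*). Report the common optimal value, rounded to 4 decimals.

The standard primal-dual pair for 'max c^T x s.t. A x <= b, x >= 0' is:
  Dual:  min b^T y  s.t.  A^T y >= c,  y >= 0.

So the dual LP is:
  minimize  4y1 + 12y2 + 39y3 + 16y4
  subject to:
    y1 + 4y3 + y4 >= 4
    y2 + 4y3 + 2y4 >= 2
    y1, y2, y3, y4 >= 0

Solving the primal: x* = (4, 5.75).
  primal value c^T x* = 27.5.
Solving the dual: y* = (2, 0, 0.5, 0).
  dual value b^T y* = 27.5.
Strong duality: c^T x* = b^T y*. Confirmed.

27.5


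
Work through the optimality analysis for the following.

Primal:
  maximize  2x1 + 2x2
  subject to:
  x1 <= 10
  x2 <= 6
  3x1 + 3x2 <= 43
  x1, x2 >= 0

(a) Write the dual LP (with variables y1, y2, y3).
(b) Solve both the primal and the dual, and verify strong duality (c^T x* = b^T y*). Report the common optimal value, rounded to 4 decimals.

The standard primal-dual pair for 'max c^T x s.t. A x <= b, x >= 0' is:
  Dual:  min b^T y  s.t.  A^T y >= c,  y >= 0.

So the dual LP is:
  minimize  10y1 + 6y2 + 43y3
  subject to:
    y1 + 3y3 >= 2
    y2 + 3y3 >= 2
    y1, y2, y3 >= 0

Solving the primal: x* = (8.3333, 6).
  primal value c^T x* = 28.6667.
Solving the dual: y* = (0, 0, 0.6667).
  dual value b^T y* = 28.6667.
Strong duality: c^T x* = b^T y*. Confirmed.

28.6667


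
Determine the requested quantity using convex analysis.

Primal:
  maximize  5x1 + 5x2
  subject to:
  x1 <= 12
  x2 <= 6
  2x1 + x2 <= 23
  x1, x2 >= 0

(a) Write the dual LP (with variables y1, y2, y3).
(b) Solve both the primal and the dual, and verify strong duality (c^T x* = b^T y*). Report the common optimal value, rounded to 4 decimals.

The standard primal-dual pair for 'max c^T x s.t. A x <= b, x >= 0' is:
  Dual:  min b^T y  s.t.  A^T y >= c,  y >= 0.

So the dual LP is:
  minimize  12y1 + 6y2 + 23y3
  subject to:
    y1 + 2y3 >= 5
    y2 + y3 >= 5
    y1, y2, y3 >= 0

Solving the primal: x* = (8.5, 6).
  primal value c^T x* = 72.5.
Solving the dual: y* = (0, 2.5, 2.5).
  dual value b^T y* = 72.5.
Strong duality: c^T x* = b^T y*. Confirmed.

72.5


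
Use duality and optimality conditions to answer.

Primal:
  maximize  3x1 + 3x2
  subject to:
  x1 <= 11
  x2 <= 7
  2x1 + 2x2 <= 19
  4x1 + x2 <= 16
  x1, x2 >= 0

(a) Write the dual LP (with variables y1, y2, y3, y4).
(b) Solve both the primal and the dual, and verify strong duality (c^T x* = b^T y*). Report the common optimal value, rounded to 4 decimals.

The standard primal-dual pair for 'max c^T x s.t. A x <= b, x >= 0' is:
  Dual:  min b^T y  s.t.  A^T y >= c,  y >= 0.

So the dual LP is:
  minimize  11y1 + 7y2 + 19y3 + 16y4
  subject to:
    y1 + 2y3 + 4y4 >= 3
    y2 + 2y3 + y4 >= 3
    y1, y2, y3, y4 >= 0

Solving the primal: x* = (2.25, 7).
  primal value c^T x* = 27.75.
Solving the dual: y* = (0, 2.25, 0, 0.75).
  dual value b^T y* = 27.75.
Strong duality: c^T x* = b^T y*. Confirmed.

27.75


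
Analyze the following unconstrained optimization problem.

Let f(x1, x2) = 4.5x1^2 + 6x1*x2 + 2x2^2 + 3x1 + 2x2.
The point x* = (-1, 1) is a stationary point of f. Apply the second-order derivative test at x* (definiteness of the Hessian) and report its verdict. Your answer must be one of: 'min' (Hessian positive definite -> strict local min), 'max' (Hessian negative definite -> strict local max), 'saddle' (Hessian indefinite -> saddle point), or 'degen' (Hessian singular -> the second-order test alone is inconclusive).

Compute the Hessian H = grad^2 f:
  H = [[9, 6], [6, 4]]
Verify stationarity: grad f(x*) = H x* + g = (0, 0).
Eigenvalues of H: 0, 13.
H has a zero eigenvalue (singular; positive semidefinite but not definite), so H is neither positive definite, negative definite, nor indefinite. The second-order test alone is inconclusive -> degen.
(Indeed, f is constant along the null direction of H through x*, so x* is not a strict local extremum.)

degen


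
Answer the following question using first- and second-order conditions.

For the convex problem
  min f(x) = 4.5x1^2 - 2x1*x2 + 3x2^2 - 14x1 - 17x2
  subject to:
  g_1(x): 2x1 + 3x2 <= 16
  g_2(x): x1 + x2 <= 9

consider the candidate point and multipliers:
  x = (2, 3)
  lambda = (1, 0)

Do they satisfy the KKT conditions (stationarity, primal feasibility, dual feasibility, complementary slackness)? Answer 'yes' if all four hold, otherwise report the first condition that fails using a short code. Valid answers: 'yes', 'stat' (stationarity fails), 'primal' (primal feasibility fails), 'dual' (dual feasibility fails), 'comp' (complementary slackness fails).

Gradient of f: grad f(x) = Q x + c = (-2, -3)
Constraint values g_i(x) = a_i^T x - b_i:
  g_1((2, 3)) = -3
  g_2((2, 3)) = -4
Stationarity residual: grad f(x) + sum_i lambda_i a_i = (0, 0)
  -> stationarity OK
Primal feasibility (all g_i <= 0): OK
Dual feasibility (all lambda_i >= 0): OK
Complementary slackness (lambda_i * g_i(x) = 0 for all i): FAILS

Verdict: the first failing condition is complementary_slackness -> comp.

comp


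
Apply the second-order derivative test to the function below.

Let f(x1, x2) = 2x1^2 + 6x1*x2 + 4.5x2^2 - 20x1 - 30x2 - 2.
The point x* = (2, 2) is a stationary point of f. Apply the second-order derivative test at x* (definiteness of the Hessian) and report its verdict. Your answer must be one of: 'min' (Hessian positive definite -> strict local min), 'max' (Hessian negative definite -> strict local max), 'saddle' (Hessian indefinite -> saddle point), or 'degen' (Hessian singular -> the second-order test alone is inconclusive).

Compute the Hessian H = grad^2 f:
  H = [[4, 6], [6, 9]]
Verify stationarity: grad f(x*) = H x* + g = (0, 0).
Eigenvalues of H: 0, 13.
H has a zero eigenvalue (singular; positive semidefinite but not definite), so H is neither positive definite, negative definite, nor indefinite. The second-order test alone is inconclusive -> degen.
(Indeed, f is constant along the null direction of H through x*, so x* is not a strict local extremum.)

degen


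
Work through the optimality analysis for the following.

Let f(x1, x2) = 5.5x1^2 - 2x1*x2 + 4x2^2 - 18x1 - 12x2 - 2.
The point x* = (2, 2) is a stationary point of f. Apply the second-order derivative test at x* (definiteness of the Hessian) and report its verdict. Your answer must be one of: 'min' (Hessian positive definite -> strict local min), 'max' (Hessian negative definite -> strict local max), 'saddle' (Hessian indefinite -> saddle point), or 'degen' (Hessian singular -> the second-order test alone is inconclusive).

Compute the Hessian H = grad^2 f:
  H = [[11, -2], [-2, 8]]
Verify stationarity: grad f(x*) = H x* + g = (0, 0).
Eigenvalues of H: 7, 12.
Both eigenvalues > 0, so H is positive definite -> x* is a strict local min.

min


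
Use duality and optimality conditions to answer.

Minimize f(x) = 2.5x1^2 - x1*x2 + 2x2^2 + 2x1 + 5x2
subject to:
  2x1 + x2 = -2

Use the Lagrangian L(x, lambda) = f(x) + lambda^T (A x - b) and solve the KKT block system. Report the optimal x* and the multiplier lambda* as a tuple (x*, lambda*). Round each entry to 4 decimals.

Form the Lagrangian:
  L(x, lambda) = (1/2) x^T Q x + c^T x + lambda^T (A x - b)
Stationarity (grad_x L = 0): Q x + c + A^T lambda = 0.
Primal feasibility: A x = b.

This gives the KKT block system:
  [ Q   A^T ] [ x     ]   [-c ]
  [ A    0  ] [ lambda ] = [ b ]

Solving the linear system:
  x*      = (-0.4, -1.2)
  lambda* = (-0.6)
  f(x*)   = -4

x* = (-0.4, -1.2), lambda* = (-0.6)


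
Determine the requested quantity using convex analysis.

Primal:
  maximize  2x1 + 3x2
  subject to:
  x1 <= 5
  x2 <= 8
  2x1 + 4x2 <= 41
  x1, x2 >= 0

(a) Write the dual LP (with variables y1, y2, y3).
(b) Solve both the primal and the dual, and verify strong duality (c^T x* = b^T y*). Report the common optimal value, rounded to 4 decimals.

The standard primal-dual pair for 'max c^T x s.t. A x <= b, x >= 0' is:
  Dual:  min b^T y  s.t.  A^T y >= c,  y >= 0.

So the dual LP is:
  minimize  5y1 + 8y2 + 41y3
  subject to:
    y1 + 2y3 >= 2
    y2 + 4y3 >= 3
    y1, y2, y3 >= 0

Solving the primal: x* = (5, 7.75).
  primal value c^T x* = 33.25.
Solving the dual: y* = (0.5, 0, 0.75).
  dual value b^T y* = 33.25.
Strong duality: c^T x* = b^T y*. Confirmed.

33.25


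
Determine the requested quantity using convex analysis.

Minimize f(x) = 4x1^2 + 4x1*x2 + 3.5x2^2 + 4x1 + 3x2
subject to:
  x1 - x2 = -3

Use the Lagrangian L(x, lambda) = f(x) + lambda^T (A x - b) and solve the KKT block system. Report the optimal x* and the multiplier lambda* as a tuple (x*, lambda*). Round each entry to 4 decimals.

Form the Lagrangian:
  L(x, lambda) = (1/2) x^T Q x + c^T x + lambda^T (A x - b)
Stationarity (grad_x L = 0): Q x + c + A^T lambda = 0.
Primal feasibility: A x = b.

This gives the KKT block system:
  [ Q   A^T ] [ x     ]   [-c ]
  [ A    0  ] [ lambda ] = [ b ]

Solving the linear system:
  x*      = (-1.7391, 1.2609)
  lambda* = (4.8696)
  f(x*)   = 5.7174

x* = (-1.7391, 1.2609), lambda* = (4.8696)


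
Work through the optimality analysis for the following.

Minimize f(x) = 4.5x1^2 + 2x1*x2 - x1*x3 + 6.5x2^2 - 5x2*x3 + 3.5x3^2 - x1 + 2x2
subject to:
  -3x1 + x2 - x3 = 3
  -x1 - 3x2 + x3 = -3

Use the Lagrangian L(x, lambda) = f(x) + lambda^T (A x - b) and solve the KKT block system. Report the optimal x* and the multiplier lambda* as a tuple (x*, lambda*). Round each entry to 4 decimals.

Form the Lagrangian:
  L(x, lambda) = (1/2) x^T Q x + c^T x + lambda^T (A x - b)
Stationarity (grad_x L = 0): Q x + c + A^T lambda = 0.
Primal feasibility: A x = b.

This gives the KKT block system:
  [ Q   A^T ] [ x     ]   [-c ]
  [ A    0  ] [ lambda ] = [ b ]

Solving the linear system:
  x*      = (-0.529, 1.058, -0.3551)
  lambda* = (-2.6341, 4.6123)
  f(x*)   = 12.192

x* = (-0.529, 1.058, -0.3551), lambda* = (-2.6341, 4.6123)


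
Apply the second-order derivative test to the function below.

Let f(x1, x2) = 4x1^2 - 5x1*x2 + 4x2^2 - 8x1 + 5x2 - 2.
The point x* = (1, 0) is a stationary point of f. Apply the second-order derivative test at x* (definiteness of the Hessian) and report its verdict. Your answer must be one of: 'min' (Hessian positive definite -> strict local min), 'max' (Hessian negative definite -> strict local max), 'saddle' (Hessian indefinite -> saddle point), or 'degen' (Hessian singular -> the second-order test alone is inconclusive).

Compute the Hessian H = grad^2 f:
  H = [[8, -5], [-5, 8]]
Verify stationarity: grad f(x*) = H x* + g = (0, 0).
Eigenvalues of H: 3, 13.
Both eigenvalues > 0, so H is positive definite -> x* is a strict local min.

min


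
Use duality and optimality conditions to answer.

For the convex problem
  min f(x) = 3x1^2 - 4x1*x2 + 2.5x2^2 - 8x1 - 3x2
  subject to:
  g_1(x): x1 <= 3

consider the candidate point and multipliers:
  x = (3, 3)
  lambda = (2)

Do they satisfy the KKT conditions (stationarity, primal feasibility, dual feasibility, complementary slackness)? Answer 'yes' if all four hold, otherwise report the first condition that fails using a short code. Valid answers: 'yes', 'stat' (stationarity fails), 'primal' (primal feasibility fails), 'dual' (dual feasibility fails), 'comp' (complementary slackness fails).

Gradient of f: grad f(x) = Q x + c = (-2, 0)
Constraint values g_i(x) = a_i^T x - b_i:
  g_1((3, 3)) = 0
Stationarity residual: grad f(x) + sum_i lambda_i a_i = (0, 0)
  -> stationarity OK
Primal feasibility (all g_i <= 0): OK
Dual feasibility (all lambda_i >= 0): OK
Complementary slackness (lambda_i * g_i(x) = 0 for all i): OK

Verdict: yes, KKT holds.

yes


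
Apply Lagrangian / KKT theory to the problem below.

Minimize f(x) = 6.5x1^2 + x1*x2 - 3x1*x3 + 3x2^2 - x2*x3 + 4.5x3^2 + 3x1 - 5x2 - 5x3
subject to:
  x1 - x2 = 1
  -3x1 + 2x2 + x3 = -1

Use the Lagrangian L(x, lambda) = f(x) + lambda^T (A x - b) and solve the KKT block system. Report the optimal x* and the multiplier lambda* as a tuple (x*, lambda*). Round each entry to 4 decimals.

Form the Lagrangian:
  L(x, lambda) = (1/2) x^T Q x + c^T x + lambda^T (A x - b)
Stationarity (grad_x L = 0): Q x + c + A^T lambda = 0.
Primal feasibility: A x = b.

This gives the KKT block system:
  [ Q   A^T ] [ x     ]   [-c ]
  [ A    0  ] [ lambda ] = [ b ]

Solving the linear system:
  x*      = (0.3636, -0.6364, 1.3636)
  lambda* = (-23.4545, -6.8182)
  f(x*)   = 7.0455

x* = (0.3636, -0.6364, 1.3636), lambda* = (-23.4545, -6.8182)


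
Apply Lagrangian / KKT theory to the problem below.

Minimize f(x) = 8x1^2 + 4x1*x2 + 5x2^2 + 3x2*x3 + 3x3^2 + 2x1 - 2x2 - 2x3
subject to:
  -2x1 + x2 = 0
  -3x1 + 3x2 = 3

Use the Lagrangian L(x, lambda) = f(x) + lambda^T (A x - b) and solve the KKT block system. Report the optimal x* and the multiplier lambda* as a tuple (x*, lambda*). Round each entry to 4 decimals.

Form the Lagrangian:
  L(x, lambda) = (1/2) x^T Q x + c^T x + lambda^T (A x - b)
Stationarity (grad_x L = 0): Q x + c + A^T lambda = 0.
Primal feasibility: A x = b.

This gives the KKT block system:
  [ Q   A^T ] [ x     ]   [-c ]
  [ A    0  ] [ lambda ] = [ b ]

Solving the linear system:
  x*      = (1, 2, -0.6667)
  lambda* = (46, -22)
  f(x*)   = 32.6667

x* = (1, 2, -0.6667), lambda* = (46, -22)


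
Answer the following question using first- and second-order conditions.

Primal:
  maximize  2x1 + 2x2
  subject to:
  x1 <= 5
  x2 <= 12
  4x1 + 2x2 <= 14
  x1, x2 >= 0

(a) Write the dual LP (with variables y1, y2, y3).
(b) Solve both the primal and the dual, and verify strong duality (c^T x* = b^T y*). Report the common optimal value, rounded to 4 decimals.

The standard primal-dual pair for 'max c^T x s.t. A x <= b, x >= 0' is:
  Dual:  min b^T y  s.t.  A^T y >= c,  y >= 0.

So the dual LP is:
  minimize  5y1 + 12y2 + 14y3
  subject to:
    y1 + 4y3 >= 2
    y2 + 2y3 >= 2
    y1, y2, y3 >= 0

Solving the primal: x* = (0, 7).
  primal value c^T x* = 14.
Solving the dual: y* = (0, 0, 1).
  dual value b^T y* = 14.
Strong duality: c^T x* = b^T y*. Confirmed.

14


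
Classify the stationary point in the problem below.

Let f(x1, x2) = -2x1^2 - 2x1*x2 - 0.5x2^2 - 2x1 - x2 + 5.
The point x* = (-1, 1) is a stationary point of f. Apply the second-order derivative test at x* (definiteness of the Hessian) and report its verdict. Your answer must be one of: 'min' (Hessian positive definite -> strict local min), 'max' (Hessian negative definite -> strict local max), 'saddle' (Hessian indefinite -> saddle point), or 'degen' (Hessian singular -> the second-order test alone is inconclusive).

Compute the Hessian H = grad^2 f:
  H = [[-4, -2], [-2, -1]]
Verify stationarity: grad f(x*) = H x* + g = (0, 0).
Eigenvalues of H: -5, 0.
H has a zero eigenvalue (singular; negative semidefinite but not definite), so H is neither positive definite, negative definite, nor indefinite. The second-order test alone is inconclusive -> degen.
(Indeed, f is constant along the null direction of H through x*, so x* is not a strict local extremum.)

degen


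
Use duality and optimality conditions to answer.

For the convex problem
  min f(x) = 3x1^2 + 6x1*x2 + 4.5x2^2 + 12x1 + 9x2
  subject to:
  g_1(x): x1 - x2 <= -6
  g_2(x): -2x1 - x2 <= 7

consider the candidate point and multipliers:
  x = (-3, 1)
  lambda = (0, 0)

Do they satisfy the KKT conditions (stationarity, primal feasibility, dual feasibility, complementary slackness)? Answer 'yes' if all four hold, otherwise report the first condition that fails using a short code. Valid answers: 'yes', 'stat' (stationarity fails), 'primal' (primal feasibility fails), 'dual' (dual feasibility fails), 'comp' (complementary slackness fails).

Gradient of f: grad f(x) = Q x + c = (0, 0)
Constraint values g_i(x) = a_i^T x - b_i:
  g_1((-3, 1)) = 2
  g_2((-3, 1)) = -2
Stationarity residual: grad f(x) + sum_i lambda_i a_i = (0, 0)
  -> stationarity OK
Primal feasibility (all g_i <= 0): FAILS
Dual feasibility (all lambda_i >= 0): OK
Complementary slackness (lambda_i * g_i(x) = 0 for all i): OK

Verdict: the first failing condition is primal_feasibility -> primal.

primal


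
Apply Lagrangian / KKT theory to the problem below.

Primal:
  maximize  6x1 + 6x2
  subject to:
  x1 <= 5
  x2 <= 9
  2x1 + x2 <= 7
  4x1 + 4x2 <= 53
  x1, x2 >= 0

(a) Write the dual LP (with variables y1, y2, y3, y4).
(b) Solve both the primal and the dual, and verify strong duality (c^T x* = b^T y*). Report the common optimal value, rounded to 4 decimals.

The standard primal-dual pair for 'max c^T x s.t. A x <= b, x >= 0' is:
  Dual:  min b^T y  s.t.  A^T y >= c,  y >= 0.

So the dual LP is:
  minimize  5y1 + 9y2 + 7y3 + 53y4
  subject to:
    y1 + 2y3 + 4y4 >= 6
    y2 + y3 + 4y4 >= 6
    y1, y2, y3, y4 >= 0

Solving the primal: x* = (0, 7).
  primal value c^T x* = 42.
Solving the dual: y* = (0, 0, 6, 0).
  dual value b^T y* = 42.
Strong duality: c^T x* = b^T y*. Confirmed.

42


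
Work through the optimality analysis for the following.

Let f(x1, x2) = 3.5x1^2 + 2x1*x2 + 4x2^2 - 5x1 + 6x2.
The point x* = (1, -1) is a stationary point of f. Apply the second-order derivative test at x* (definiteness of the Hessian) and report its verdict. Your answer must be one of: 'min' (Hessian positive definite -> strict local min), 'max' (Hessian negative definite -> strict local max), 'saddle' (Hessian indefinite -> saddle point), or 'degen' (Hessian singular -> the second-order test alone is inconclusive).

Compute the Hessian H = grad^2 f:
  H = [[7, 2], [2, 8]]
Verify stationarity: grad f(x*) = H x* + g = (0, 0).
Eigenvalues of H: 5.4384, 9.5616.
Both eigenvalues > 0, so H is positive definite -> x* is a strict local min.

min


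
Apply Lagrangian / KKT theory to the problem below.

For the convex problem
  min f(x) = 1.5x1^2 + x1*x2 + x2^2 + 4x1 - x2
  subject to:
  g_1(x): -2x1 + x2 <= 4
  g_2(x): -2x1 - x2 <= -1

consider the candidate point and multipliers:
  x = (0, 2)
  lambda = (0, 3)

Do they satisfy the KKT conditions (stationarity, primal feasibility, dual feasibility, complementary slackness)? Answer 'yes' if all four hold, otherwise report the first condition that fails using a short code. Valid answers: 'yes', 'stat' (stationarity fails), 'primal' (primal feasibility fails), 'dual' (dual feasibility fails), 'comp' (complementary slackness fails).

Gradient of f: grad f(x) = Q x + c = (6, 3)
Constraint values g_i(x) = a_i^T x - b_i:
  g_1((0, 2)) = -2
  g_2((0, 2)) = -1
Stationarity residual: grad f(x) + sum_i lambda_i a_i = (0, 0)
  -> stationarity OK
Primal feasibility (all g_i <= 0): OK
Dual feasibility (all lambda_i >= 0): OK
Complementary slackness (lambda_i * g_i(x) = 0 for all i): FAILS

Verdict: the first failing condition is complementary_slackness -> comp.

comp


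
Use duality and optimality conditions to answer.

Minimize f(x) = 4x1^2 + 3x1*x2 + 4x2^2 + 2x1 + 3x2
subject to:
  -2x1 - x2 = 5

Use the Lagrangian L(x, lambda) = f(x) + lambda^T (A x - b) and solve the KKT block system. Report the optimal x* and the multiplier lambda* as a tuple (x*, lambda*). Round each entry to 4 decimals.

Form the Lagrangian:
  L(x, lambda) = (1/2) x^T Q x + c^T x + lambda^T (A x - b)
Stationarity (grad_x L = 0): Q x + c + A^T lambda = 0.
Primal feasibility: A x = b.

This gives the KKT block system:
  [ Q   A^T ] [ x     ]   [-c ]
  [ A    0  ] [ lambda ] = [ b ]

Solving the linear system:
  x*      = (-2.1786, -0.6429)
  lambda* = (-8.6786)
  f(x*)   = 18.5536

x* = (-2.1786, -0.6429), lambda* = (-8.6786)


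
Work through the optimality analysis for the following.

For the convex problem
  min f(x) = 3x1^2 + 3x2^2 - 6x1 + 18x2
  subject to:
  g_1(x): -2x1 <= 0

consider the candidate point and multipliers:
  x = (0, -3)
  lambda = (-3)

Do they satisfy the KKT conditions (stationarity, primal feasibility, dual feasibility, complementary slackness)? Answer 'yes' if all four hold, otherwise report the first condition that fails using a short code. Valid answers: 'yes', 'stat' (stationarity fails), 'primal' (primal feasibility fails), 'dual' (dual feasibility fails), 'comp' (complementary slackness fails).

Gradient of f: grad f(x) = Q x + c = (-6, 0)
Constraint values g_i(x) = a_i^T x - b_i:
  g_1((0, -3)) = 0
Stationarity residual: grad f(x) + sum_i lambda_i a_i = (0, 0)
  -> stationarity OK
Primal feasibility (all g_i <= 0): OK
Dual feasibility (all lambda_i >= 0): FAILS
Complementary slackness (lambda_i * g_i(x) = 0 for all i): OK

Verdict: the first failing condition is dual_feasibility -> dual.

dual


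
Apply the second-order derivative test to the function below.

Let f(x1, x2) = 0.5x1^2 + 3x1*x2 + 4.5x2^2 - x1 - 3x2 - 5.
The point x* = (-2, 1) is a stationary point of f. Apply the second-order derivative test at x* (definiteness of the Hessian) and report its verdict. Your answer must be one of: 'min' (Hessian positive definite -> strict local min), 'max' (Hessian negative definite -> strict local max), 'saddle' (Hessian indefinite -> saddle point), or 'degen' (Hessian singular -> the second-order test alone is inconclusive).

Compute the Hessian H = grad^2 f:
  H = [[1, 3], [3, 9]]
Verify stationarity: grad f(x*) = H x* + g = (0, 0).
Eigenvalues of H: 0, 10.
H has a zero eigenvalue (singular; positive semidefinite but not definite), so H is neither positive definite, negative definite, nor indefinite. The second-order test alone is inconclusive -> degen.
(Indeed, f is constant along the null direction of H through x*, so x* is not a strict local extremum.)

degen


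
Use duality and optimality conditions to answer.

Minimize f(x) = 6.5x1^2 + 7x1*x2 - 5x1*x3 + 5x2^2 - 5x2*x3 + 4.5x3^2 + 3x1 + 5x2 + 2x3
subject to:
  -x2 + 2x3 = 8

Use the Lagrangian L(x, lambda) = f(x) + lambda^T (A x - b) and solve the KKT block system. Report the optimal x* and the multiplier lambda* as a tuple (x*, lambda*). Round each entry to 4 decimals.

Form the Lagrangian:
  L(x, lambda) = (1/2) x^T Q x + c^T x + lambda^T (A x - b)
Stationarity (grad_x L = 0): Q x + c + A^T lambda = 0.
Primal feasibility: A x = b.

This gives the KKT block system:
  [ Q   A^T ] [ x     ]   [-c ]
  [ A    0  ] [ lambda ] = [ b ]

Solving the linear system:
  x*      = (1.9088, -1.7365, 3.1318)
  lambda* = (-14.6622)
  f(x*)   = 60.3024

x* = (1.9088, -1.7365, 3.1318), lambda* = (-14.6622)


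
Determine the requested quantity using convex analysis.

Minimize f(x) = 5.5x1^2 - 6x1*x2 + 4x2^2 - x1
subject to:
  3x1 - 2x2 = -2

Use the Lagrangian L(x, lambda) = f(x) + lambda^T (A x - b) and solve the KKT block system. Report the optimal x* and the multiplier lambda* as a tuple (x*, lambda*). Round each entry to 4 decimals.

Form the Lagrangian:
  L(x, lambda) = (1/2) x^T Q x + c^T x + lambda^T (A x - b)
Stationarity (grad_x L = 0): Q x + c + A^T lambda = 0.
Primal feasibility: A x = b.

This gives the KKT block system:
  [ Q   A^T ] [ x     ]   [-c ]
  [ A    0  ] [ lambda ] = [ b ]

Solving the linear system:
  x*      = (-0.4545, 0.3182)
  lambda* = (2.6364)
  f(x*)   = 2.8636

x* = (-0.4545, 0.3182), lambda* = (2.6364)


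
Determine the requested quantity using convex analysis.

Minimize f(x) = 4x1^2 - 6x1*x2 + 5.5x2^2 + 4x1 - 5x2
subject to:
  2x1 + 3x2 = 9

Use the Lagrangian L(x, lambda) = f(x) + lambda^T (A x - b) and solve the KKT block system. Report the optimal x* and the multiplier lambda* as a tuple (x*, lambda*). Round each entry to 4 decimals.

Form the Lagrangian:
  L(x, lambda) = (1/2) x^T Q x + c^T x + lambda^T (A x - b)
Stationarity (grad_x L = 0): Q x + c + A^T lambda = 0.
Primal feasibility: A x = b.

This gives the KKT block system:
  [ Q   A^T ] [ x     ]   [-c ]
  [ A    0  ] [ lambda ] = [ b ]

Solving the linear system:
  x*      = (1.5638, 1.9574)
  lambda* = (-2.383)
  f(x*)   = 8.9574

x* = (1.5638, 1.9574), lambda* = (-2.383)


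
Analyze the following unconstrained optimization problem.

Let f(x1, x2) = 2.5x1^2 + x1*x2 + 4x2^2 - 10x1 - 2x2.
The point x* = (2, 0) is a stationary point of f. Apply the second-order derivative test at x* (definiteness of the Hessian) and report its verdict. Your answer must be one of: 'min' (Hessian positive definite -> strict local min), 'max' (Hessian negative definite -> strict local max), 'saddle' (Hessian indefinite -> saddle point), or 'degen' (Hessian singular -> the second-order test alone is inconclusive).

Compute the Hessian H = grad^2 f:
  H = [[5, 1], [1, 8]]
Verify stationarity: grad f(x*) = H x* + g = (0, 0).
Eigenvalues of H: 4.6972, 8.3028.
Both eigenvalues > 0, so H is positive definite -> x* is a strict local min.

min


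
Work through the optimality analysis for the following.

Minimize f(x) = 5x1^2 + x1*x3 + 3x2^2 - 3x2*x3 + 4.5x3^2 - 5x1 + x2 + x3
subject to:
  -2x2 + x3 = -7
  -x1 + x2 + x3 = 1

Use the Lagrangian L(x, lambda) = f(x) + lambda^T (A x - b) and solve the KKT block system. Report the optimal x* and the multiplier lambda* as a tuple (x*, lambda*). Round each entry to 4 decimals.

Form the Lagrangian:
  L(x, lambda) = (1/2) x^T Q x + c^T x + lambda^T (A x - b)
Stationarity (grad_x L = 0): Q x + c + A^T lambda = 0.
Primal feasibility: A x = b.

This gives the KKT block system:
  [ Q   A^T ] [ x     ]   [-c ]
  [ A    0  ] [ lambda ] = [ b ]

Solving the linear system:
  x*      = (0.9545, 2.9848, -1.0303)
  lambda* = (12.7576, 3.5152)
  f(x*)   = 41.4848

x* = (0.9545, 2.9848, -1.0303), lambda* = (12.7576, 3.5152)


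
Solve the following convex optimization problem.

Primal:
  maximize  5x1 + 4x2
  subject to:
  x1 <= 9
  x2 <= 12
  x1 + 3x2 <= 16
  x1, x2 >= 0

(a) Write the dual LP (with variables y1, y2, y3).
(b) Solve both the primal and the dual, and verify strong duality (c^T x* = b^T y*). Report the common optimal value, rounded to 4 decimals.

The standard primal-dual pair for 'max c^T x s.t. A x <= b, x >= 0' is:
  Dual:  min b^T y  s.t.  A^T y >= c,  y >= 0.

So the dual LP is:
  minimize  9y1 + 12y2 + 16y3
  subject to:
    y1 + y3 >= 5
    y2 + 3y3 >= 4
    y1, y2, y3 >= 0

Solving the primal: x* = (9, 2.3333).
  primal value c^T x* = 54.3333.
Solving the dual: y* = (3.6667, 0, 1.3333).
  dual value b^T y* = 54.3333.
Strong duality: c^T x* = b^T y*. Confirmed.

54.3333


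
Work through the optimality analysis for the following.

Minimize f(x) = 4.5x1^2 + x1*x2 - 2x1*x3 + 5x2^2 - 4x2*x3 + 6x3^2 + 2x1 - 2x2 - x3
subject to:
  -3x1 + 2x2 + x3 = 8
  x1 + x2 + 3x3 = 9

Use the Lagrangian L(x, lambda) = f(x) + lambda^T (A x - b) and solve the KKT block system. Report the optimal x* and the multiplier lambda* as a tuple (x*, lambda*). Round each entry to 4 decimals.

Form the Lagrangian:
  L(x, lambda) = (1/2) x^T Q x + c^T x + lambda^T (A x - b)
Stationarity (grad_x L = 0): Q x + c + A^T lambda = 0.
Primal feasibility: A x = b.

This gives the KKT block system:
  [ Q   A^T ] [ x     ]   [-c ]
  [ A    0  ] [ lambda ] = [ b ]

Solving the linear system:
  x*      = (-0.3529, 2.2941, 2.3529)
  lambda* = (-2.9529, -5.2706)
  f(x*)   = 31.7059

x* = (-0.3529, 2.2941, 2.3529), lambda* = (-2.9529, -5.2706)


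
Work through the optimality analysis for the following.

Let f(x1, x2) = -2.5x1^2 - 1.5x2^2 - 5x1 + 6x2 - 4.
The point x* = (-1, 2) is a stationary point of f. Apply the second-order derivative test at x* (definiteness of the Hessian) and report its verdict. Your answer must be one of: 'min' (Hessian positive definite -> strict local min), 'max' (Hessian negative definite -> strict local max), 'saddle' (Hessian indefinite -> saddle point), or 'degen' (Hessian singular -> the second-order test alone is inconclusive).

Compute the Hessian H = grad^2 f:
  H = [[-5, 0], [0, -3]]
Verify stationarity: grad f(x*) = H x* + g = (0, 0).
Eigenvalues of H: -5, -3.
Both eigenvalues < 0, so H is negative definite -> x* is a strict local max.

max


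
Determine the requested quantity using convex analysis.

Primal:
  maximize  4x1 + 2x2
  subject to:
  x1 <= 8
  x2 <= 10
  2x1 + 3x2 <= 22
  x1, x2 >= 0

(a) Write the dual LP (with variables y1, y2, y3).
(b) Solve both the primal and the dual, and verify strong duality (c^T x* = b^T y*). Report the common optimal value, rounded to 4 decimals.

The standard primal-dual pair for 'max c^T x s.t. A x <= b, x >= 0' is:
  Dual:  min b^T y  s.t.  A^T y >= c,  y >= 0.

So the dual LP is:
  minimize  8y1 + 10y2 + 22y3
  subject to:
    y1 + 2y3 >= 4
    y2 + 3y3 >= 2
    y1, y2, y3 >= 0

Solving the primal: x* = (8, 2).
  primal value c^T x* = 36.
Solving the dual: y* = (2.6667, 0, 0.6667).
  dual value b^T y* = 36.
Strong duality: c^T x* = b^T y*. Confirmed.

36


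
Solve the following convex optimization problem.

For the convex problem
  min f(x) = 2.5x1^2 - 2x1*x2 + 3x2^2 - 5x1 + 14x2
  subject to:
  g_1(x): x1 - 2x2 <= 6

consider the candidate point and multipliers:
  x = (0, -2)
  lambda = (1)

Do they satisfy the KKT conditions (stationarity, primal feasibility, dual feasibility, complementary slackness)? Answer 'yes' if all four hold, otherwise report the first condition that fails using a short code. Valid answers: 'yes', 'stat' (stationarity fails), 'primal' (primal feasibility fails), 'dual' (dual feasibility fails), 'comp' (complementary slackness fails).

Gradient of f: grad f(x) = Q x + c = (-1, 2)
Constraint values g_i(x) = a_i^T x - b_i:
  g_1((0, -2)) = -2
Stationarity residual: grad f(x) + sum_i lambda_i a_i = (0, 0)
  -> stationarity OK
Primal feasibility (all g_i <= 0): OK
Dual feasibility (all lambda_i >= 0): OK
Complementary slackness (lambda_i * g_i(x) = 0 for all i): FAILS

Verdict: the first failing condition is complementary_slackness -> comp.

comp


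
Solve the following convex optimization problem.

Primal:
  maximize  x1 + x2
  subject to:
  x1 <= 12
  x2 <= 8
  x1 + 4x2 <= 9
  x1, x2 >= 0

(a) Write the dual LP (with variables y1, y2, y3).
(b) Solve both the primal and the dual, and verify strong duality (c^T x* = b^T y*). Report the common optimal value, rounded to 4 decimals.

The standard primal-dual pair for 'max c^T x s.t. A x <= b, x >= 0' is:
  Dual:  min b^T y  s.t.  A^T y >= c,  y >= 0.

So the dual LP is:
  minimize  12y1 + 8y2 + 9y3
  subject to:
    y1 + y3 >= 1
    y2 + 4y3 >= 1
    y1, y2, y3 >= 0

Solving the primal: x* = (9, 0).
  primal value c^T x* = 9.
Solving the dual: y* = (0, 0, 1).
  dual value b^T y* = 9.
Strong duality: c^T x* = b^T y*. Confirmed.

9


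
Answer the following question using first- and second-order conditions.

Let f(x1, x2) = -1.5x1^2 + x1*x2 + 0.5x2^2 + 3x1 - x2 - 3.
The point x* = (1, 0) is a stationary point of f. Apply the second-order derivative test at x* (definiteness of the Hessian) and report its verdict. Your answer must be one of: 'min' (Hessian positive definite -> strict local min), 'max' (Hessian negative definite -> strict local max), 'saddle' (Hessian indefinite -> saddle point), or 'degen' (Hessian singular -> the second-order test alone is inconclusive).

Compute the Hessian H = grad^2 f:
  H = [[-3, 1], [1, 1]]
Verify stationarity: grad f(x*) = H x* + g = (0, 0).
Eigenvalues of H: -3.2361, 1.2361.
Eigenvalues have mixed signs, so H is indefinite -> x* is a saddle point.

saddle


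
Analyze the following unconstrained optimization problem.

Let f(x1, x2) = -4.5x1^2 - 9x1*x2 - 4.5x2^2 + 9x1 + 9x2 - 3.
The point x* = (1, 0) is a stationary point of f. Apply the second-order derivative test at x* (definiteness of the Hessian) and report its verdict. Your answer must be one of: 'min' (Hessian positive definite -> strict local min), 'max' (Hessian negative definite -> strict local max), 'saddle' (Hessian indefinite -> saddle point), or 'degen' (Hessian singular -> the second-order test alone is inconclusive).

Compute the Hessian H = grad^2 f:
  H = [[-9, -9], [-9, -9]]
Verify stationarity: grad f(x*) = H x* + g = (0, 0).
Eigenvalues of H: -18, 0.
H has a zero eigenvalue (singular; negative semidefinite but not definite), so H is neither positive definite, negative definite, nor indefinite. The second-order test alone is inconclusive -> degen.
(Indeed, f is constant along the null direction of H through x*, so x* is not a strict local extremum.)

degen


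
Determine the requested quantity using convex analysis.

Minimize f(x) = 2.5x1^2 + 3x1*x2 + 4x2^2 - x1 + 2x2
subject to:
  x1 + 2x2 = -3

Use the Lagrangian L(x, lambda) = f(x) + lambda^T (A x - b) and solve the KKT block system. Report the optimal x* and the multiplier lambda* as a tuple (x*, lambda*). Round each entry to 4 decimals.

Form the Lagrangian:
  L(x, lambda) = (1/2) x^T Q x + c^T x + lambda^T (A x - b)
Stationarity (grad_x L = 0): Q x + c + A^T lambda = 0.
Primal feasibility: A x = b.

This gives the KKT block system:
  [ Q   A^T ] [ x     ]   [-c ]
  [ A    0  ] [ lambda ] = [ b ]

Solving the linear system:
  x*      = (0.125, -1.5625)
  lambda* = (5.0625)
  f(x*)   = 5.9688

x* = (0.125, -1.5625), lambda* = (5.0625)


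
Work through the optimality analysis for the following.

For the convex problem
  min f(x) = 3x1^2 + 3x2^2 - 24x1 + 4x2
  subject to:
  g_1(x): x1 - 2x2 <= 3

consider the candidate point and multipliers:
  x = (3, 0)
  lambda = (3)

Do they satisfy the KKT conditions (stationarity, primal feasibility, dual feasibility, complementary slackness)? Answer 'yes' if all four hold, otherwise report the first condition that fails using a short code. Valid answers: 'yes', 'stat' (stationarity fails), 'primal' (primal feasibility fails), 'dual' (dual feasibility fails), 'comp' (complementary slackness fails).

Gradient of f: grad f(x) = Q x + c = (-6, 4)
Constraint values g_i(x) = a_i^T x - b_i:
  g_1((3, 0)) = 0
Stationarity residual: grad f(x) + sum_i lambda_i a_i = (-3, -2)
  -> stationarity FAILS
Primal feasibility (all g_i <= 0): OK
Dual feasibility (all lambda_i >= 0): OK
Complementary slackness (lambda_i * g_i(x) = 0 for all i): OK

Verdict: the first failing condition is stationarity -> stat.

stat


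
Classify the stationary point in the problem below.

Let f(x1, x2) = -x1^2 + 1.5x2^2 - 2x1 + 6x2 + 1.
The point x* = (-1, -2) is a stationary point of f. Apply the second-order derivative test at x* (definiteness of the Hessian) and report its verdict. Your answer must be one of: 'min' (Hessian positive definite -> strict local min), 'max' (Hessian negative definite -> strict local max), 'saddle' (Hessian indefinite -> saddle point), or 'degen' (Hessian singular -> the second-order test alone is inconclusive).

Compute the Hessian H = grad^2 f:
  H = [[-2, 0], [0, 3]]
Verify stationarity: grad f(x*) = H x* + g = (0, 0).
Eigenvalues of H: -2, 3.
Eigenvalues have mixed signs, so H is indefinite -> x* is a saddle point.

saddle


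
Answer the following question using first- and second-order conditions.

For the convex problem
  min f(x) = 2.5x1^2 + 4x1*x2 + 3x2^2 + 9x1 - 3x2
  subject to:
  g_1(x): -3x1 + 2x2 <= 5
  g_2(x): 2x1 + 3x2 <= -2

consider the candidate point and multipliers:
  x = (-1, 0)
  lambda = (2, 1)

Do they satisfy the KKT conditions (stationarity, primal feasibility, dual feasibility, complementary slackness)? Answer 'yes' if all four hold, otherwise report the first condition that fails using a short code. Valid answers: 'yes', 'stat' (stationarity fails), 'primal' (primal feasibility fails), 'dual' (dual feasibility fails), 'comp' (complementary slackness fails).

Gradient of f: grad f(x) = Q x + c = (4, -7)
Constraint values g_i(x) = a_i^T x - b_i:
  g_1((-1, 0)) = -2
  g_2((-1, 0)) = 0
Stationarity residual: grad f(x) + sum_i lambda_i a_i = (0, 0)
  -> stationarity OK
Primal feasibility (all g_i <= 0): OK
Dual feasibility (all lambda_i >= 0): OK
Complementary slackness (lambda_i * g_i(x) = 0 for all i): FAILS

Verdict: the first failing condition is complementary_slackness -> comp.

comp


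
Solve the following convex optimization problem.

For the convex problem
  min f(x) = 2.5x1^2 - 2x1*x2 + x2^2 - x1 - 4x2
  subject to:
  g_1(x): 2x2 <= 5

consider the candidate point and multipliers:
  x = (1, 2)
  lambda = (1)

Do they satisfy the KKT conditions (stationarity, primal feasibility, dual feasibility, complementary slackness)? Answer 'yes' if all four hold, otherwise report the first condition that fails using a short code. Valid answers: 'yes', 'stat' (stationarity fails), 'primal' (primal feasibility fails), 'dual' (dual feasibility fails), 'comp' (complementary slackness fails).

Gradient of f: grad f(x) = Q x + c = (0, -2)
Constraint values g_i(x) = a_i^T x - b_i:
  g_1((1, 2)) = -1
Stationarity residual: grad f(x) + sum_i lambda_i a_i = (0, 0)
  -> stationarity OK
Primal feasibility (all g_i <= 0): OK
Dual feasibility (all lambda_i >= 0): OK
Complementary slackness (lambda_i * g_i(x) = 0 for all i): FAILS

Verdict: the first failing condition is complementary_slackness -> comp.

comp


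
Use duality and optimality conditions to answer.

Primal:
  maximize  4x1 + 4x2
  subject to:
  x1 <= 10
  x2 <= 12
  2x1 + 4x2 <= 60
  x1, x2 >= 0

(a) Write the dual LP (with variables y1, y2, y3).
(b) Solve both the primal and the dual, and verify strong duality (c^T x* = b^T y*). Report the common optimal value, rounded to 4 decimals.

The standard primal-dual pair for 'max c^T x s.t. A x <= b, x >= 0' is:
  Dual:  min b^T y  s.t.  A^T y >= c,  y >= 0.

So the dual LP is:
  minimize  10y1 + 12y2 + 60y3
  subject to:
    y1 + 2y3 >= 4
    y2 + 4y3 >= 4
    y1, y2, y3 >= 0

Solving the primal: x* = (10, 10).
  primal value c^T x* = 80.
Solving the dual: y* = (2, 0, 1).
  dual value b^T y* = 80.
Strong duality: c^T x* = b^T y*. Confirmed.

80


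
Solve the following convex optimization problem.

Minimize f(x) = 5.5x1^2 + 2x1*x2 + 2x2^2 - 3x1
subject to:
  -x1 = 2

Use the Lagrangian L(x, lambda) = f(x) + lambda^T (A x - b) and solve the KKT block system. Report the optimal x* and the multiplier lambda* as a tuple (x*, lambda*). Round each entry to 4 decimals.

Form the Lagrangian:
  L(x, lambda) = (1/2) x^T Q x + c^T x + lambda^T (A x - b)
Stationarity (grad_x L = 0): Q x + c + A^T lambda = 0.
Primal feasibility: A x = b.

This gives the KKT block system:
  [ Q   A^T ] [ x     ]   [-c ]
  [ A    0  ] [ lambda ] = [ b ]

Solving the linear system:
  x*      = (-2, 1)
  lambda* = (-23)
  f(x*)   = 26

x* = (-2, 1), lambda* = (-23)
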